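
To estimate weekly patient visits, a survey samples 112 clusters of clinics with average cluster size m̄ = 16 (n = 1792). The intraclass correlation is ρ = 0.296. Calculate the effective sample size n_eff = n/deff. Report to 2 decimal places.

deff = 1 + (16 − 1)·0.296 = 1 + 4.44 = 5.44.
n_eff = 1792 / 5.44 = 329.41.

329.41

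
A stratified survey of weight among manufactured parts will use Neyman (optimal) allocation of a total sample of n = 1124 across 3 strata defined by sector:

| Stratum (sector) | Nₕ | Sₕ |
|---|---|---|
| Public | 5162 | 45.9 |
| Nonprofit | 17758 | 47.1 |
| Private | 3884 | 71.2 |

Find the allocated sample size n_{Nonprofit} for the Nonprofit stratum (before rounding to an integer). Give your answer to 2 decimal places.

Neyman allocation: nₕ = n·NₕSₕ / Σⱼ NⱼSⱼ.
Σ NⱼSⱼ = 5162·45.9 + 17758·47.1 + 3884·71.2 = 1.3498784 × 10^6.
n_{Nonprofit} = 1124·17758·47.1 / (1.3498784 × 10^6) = 696.44.

696.44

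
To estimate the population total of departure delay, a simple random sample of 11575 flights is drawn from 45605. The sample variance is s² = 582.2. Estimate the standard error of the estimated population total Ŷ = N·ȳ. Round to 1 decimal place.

Var(Ŷ) = N²·Var(ȳ) = N²·(1 − n/N)·s²/n.
f = 11575/45605 = 0.25380989; Var(ȳ) = 0.74619011·582.2/11575 = 0.037531912.
Var(Ŷ) = 45605² · 0.037531912 = 7.8059472 × 10^7.
SE(Ŷ) = √(7.8059472 × 10^7) = 8835.1.

8835.1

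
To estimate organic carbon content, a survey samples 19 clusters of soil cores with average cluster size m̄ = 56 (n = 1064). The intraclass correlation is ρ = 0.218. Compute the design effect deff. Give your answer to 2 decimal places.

deff = 1 + (56 − 1)·0.218 = 1 + 11.99 = 12.99.

12.99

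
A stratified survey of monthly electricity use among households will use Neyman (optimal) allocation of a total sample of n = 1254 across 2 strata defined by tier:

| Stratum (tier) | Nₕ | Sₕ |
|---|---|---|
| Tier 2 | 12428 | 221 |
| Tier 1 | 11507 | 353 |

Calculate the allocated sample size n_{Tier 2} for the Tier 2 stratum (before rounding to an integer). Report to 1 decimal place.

Neyman allocation: nₕ = n·NₕSₕ / Σⱼ NⱼSⱼ.
Σ NⱼSⱼ = 12428·221 + 11507·353 = 6.808559 × 10^6.
n_{Tier 2} = 1254·12428·221 / (6.808559 × 10^6) = 505.9.

505.9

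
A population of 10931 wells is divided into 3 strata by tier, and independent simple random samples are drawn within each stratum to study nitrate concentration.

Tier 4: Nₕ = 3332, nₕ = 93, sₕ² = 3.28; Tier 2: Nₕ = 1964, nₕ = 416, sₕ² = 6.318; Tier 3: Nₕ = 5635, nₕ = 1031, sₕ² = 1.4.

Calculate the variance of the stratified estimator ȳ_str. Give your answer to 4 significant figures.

0.003867

Var(ȳ_str) = Σₕ Wₕ²(1 − fₕ)sₕ²/nₕ with Wₕ = Nₕ/N, N = 10931.
Tier 4: Wₕ = 0.30482115; term = 0.30482115²·(1 − 0.02791116)·3.28/93 = 0.0031855692.
Tier 2: Wₕ = 0.17967249; term = 0.17967249²·(1 − 0.21181263)·6.318/416 = 3.8643721 × 10^-4.
Tier 3: Wₕ = 0.51550636; term = 0.51550636²·(1 − 0.18296362)·1.4/1031 = 2.9483485 × 10^-4.
Sum = 0.0038668413.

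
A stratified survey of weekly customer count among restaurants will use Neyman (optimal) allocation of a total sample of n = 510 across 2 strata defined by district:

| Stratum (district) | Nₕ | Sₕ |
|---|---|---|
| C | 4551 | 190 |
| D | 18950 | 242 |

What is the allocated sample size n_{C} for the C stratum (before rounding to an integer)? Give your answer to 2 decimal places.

80.91

Neyman allocation: nₕ = n·NₕSₕ / Σⱼ NⱼSⱼ.
Σ NⱼSⱼ = 4551·190 + 18950·242 = 5.45059 × 10^6.
n_{C} = 510·4551·190 / (5.45059 × 10^6) = 80.91.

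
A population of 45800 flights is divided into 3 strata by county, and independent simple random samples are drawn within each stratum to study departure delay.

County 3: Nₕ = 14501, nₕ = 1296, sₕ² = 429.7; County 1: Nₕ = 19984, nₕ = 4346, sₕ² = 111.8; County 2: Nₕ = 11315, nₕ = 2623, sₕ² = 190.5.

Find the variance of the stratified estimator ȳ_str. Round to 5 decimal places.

0.03750

Var(ȳ_str) = Σₕ Wₕ²(1 − fₕ)sₕ²/nₕ with Wₕ = Nₕ/N, N = 45800.
County 3: Wₕ = 0.31661572; term = 0.31661572²·(1 − 0.08937315)·429.7/1296 = 0.030266748.
County 1: Wₕ = 0.43633188; term = 0.43633188²·(1 − 0.21747398)·111.8/4346 = 0.0038325229.
County 2: Wₕ = 0.24705240; term = 0.24705240²·(1 − 0.23181617)·190.5/2623 = 0.0034051795.
Sum = 0.03750445.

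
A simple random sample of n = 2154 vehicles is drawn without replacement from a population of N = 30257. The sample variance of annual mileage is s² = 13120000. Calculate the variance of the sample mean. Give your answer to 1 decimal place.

5657.4

Under SRS without replacement, Var(ȳ) = (1 − f)·s²/n with f = n/N = 2154/30257 = 0.07119014.
Var(ȳ) = (1 − 0.07119014)·13120000/2154 = 0.92880986·6090.9935 = 5657.3748.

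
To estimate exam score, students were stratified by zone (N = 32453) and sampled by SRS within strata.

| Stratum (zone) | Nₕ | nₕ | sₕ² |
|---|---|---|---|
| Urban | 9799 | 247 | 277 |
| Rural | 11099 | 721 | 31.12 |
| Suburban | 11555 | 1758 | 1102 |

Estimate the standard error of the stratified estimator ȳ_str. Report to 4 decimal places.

0.4144

Var(ȳ_str) = Σₕ Wₕ²(1 − fₕ)sₕ²/nₕ with Wₕ = Nₕ/N, N = 32453.
Urban: Wₕ = 0.30194435; term = 0.30194435²·(1 − 0.02520665)·277/247 = 0.099666495.
Rural: Wₕ = 0.34200228; term = 0.34200228²·(1 − 0.06496081)·31.12/721 = 0.004720545.
Suburban: Wₕ = 0.35605337; term = 0.35605337²·(1 − 0.15214193)·1102/1758 = 0.067377685.
Sum = 0.17176473.
SE = √(0.17176473) = 0.4144.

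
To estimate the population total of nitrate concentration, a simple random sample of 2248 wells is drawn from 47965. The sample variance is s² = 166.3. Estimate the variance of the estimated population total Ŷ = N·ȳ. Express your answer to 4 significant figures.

1.622 × 10^8

Var(Ŷ) = N²·Var(ȳ) = N²·(1 − n/N)·s²/n.
f = 2248/47965 = 0.04686751; Var(ȳ) = 0.95313249·166.3/2248 = 0.070509757.
Var(Ŷ) = 47965² · 0.070509757 = 1.6221765 × 10^8.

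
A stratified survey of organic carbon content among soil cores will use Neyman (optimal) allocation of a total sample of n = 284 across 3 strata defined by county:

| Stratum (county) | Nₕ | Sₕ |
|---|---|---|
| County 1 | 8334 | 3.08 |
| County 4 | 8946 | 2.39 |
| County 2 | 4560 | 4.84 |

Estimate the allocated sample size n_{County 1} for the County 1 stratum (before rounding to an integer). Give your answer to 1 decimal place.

105.5

Neyman allocation: nₕ = n·NₕSₕ / Σⱼ NⱼSⱼ.
Σ NⱼSⱼ = 8334·3.08 + 8946·2.39 + 4560·4.84 = 69120.06.
n_{County 1} = 284·8334·3.08 / 69120.06 = 105.5.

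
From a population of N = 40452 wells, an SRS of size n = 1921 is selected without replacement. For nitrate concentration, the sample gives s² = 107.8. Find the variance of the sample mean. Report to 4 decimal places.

Under SRS without replacement, Var(ȳ) = (1 − f)·s²/n with f = n/N = 1921/40452 = 0.04748838.
Var(ȳ) = (1 − 0.04748838)·107.8/1921 = 0.95251162·0.056116606 = 0.053451719.

0.0535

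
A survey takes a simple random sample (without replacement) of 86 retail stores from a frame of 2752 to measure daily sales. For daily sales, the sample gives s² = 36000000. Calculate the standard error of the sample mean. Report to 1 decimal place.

636.8

Under SRS without replacement, Var(ȳ) = (1 − f)·s²/n with f = n/N = 86/2752 = 0.03125000.
Var(ȳ) = (1 − 0.03125000)·36000000/86 = 0.96875000·418604.65 = 405523.26.
SE(ȳ) = √(405523.26) = 636.8.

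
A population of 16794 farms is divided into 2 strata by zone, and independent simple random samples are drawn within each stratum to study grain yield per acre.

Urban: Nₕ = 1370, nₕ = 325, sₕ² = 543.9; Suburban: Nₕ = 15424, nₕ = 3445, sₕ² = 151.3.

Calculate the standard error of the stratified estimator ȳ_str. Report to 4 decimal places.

0.1930

Var(ȳ_str) = Σₕ Wₕ²(1 − fₕ)sₕ²/nₕ with Wₕ = Nₕ/N, N = 16794.
Urban: Wₕ = 0.08157675; term = 0.08157675²·(1 − 0.23722628)·543.9/325 = 0.0084950171.
Suburban: Wₕ = 0.91842325; term = 0.91842325²·(1 − 0.22335322)·151.3/3445 = 0.028771267.
Sum = 0.037266284.
SE = √(0.037266284) = 0.1930.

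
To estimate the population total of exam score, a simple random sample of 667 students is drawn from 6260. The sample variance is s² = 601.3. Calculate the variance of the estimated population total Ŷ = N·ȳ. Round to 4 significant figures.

Var(Ŷ) = N²·Var(ȳ) = N²·(1 − n/N)·s²/n.
f = 667/6260 = 0.10654952; Var(ȳ) = 0.89345048·601.3/667 = 0.80544494.
Var(Ŷ) = 6260² · 0.80544494 = 3.1563454 × 10^7.

3.156 × 10^7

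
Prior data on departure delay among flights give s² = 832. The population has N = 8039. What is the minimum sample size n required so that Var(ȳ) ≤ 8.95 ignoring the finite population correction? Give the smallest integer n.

93

Without fpc, n₀ = s²/D = 832/8.95 = 92.9609.
Rounding up, n = 93.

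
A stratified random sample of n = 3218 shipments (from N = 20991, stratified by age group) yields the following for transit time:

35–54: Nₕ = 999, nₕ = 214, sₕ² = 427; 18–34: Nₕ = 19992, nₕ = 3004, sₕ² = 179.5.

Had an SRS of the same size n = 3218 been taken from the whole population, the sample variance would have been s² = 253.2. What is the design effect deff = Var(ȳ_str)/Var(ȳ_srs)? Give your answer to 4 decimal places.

Var(ȳ_str) = Σ Wₕ²(1−fₕ)sₕ²/nₕ with Wₕ = Nₕ/20991:
  35–54: (999/20991)²·(1−214/999)·427/214 = 0.0035512642
  18–34: (19992/20991)²·(1−3004/19992)·179.5/3004 = 0.046057118
  → Var(ȳ_str) = 0.049608382.
Var(ȳ_srs) = (1 − 3218/20991)·253.2/3218 = 0.066620099.
deff = 0.049608382 / 0.066620099 = 0.7446.

0.7446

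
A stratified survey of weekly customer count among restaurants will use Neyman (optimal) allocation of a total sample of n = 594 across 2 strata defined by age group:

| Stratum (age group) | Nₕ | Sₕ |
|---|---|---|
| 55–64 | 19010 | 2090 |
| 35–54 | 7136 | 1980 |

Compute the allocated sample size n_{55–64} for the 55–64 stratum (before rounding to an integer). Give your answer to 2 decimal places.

438.17

Neyman allocation: nₕ = n·NₕSₕ / Σⱼ NⱼSⱼ.
Σ NⱼSⱼ = 19010·2090 + 7136·1980 = 5.386018 × 10^7.
n_{55–64} = 594·19010·2090 / (5.386018 × 10^7) = 438.17.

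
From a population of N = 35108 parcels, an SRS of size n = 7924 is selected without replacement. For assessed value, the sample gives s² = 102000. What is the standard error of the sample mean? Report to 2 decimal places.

3.16

Under SRS without replacement, Var(ȳ) = (1 − f)·s²/n with f = n/N = 7924/35108 = 0.22570354.
Var(ȳ) = (1 − 0.22570354)·102000/7924 = 0.77429646·12.872287 = 9.966966.
SE(ȳ) = √(9.966966) = 3.16.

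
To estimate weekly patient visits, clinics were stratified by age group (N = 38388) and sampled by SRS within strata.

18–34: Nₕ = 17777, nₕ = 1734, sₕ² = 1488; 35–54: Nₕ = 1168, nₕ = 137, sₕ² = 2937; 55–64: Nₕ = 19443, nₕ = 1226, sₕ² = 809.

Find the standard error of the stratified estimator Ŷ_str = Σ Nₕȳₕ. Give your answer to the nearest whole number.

22456

Var(Ŷ_str) = Σₕ Nₕ²(1 − fₕ)sₕ²/nₕ.
18–34: 17777²·(1 − 1734/17777)·1488/1734 = 2.4473602 × 10^8.
35–54: 1168²·(1 − 137/1168)·2937/137 = 2.5815758 × 10^7.
55–64: 19443²·(1 − 1226/19443)·809/1226 = 2.3372124 × 10^8.
Sum = 5.0427302 × 10^8.
SE = √(5.0427302 × 10^8) = 22456.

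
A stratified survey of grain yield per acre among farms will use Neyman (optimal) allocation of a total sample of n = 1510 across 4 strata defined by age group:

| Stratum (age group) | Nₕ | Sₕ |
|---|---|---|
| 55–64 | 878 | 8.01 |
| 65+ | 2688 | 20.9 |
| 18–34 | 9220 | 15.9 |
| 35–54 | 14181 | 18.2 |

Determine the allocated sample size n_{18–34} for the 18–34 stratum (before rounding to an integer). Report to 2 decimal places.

473.09

Neyman allocation: nₕ = n·NₕSₕ / Σⱼ NⱼSⱼ.
Σ NⱼSⱼ = 878·8.01 + 2688·20.9 + 9220·15.9 + 14181·18.2 = 467904.18.
n_{18–34} = 1510·9220·15.9 / 467904.18 = 473.09.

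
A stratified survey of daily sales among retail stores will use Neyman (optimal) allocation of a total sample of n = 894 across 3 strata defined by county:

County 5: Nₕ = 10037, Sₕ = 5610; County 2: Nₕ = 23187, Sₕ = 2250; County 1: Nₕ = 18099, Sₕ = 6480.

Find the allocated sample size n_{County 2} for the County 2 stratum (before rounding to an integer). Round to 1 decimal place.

Neyman allocation: nₕ = n·NₕSₕ / Σⱼ NⱼSⱼ.
Σ NⱼSⱼ = 10037·5610 + 23187·2250 + 18099·6480 = 2.2575984 × 10^8.
n_{County 2} = 894·23187·2250 / (2.2575984 × 10^8) = 206.6.

206.6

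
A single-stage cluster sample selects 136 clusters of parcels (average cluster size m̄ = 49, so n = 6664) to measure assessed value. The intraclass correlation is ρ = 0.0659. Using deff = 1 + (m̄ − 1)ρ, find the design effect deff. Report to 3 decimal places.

4.163

deff = 1 + (49 − 1)·0.0659 = 1 + 3.1632 = 4.1632.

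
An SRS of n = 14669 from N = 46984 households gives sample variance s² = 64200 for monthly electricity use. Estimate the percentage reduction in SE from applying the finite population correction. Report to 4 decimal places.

17.0671

f = n/N = 14669/46984 = 0.31221267.
SE_no-fpc = √(s²/n) = 2.0920269; SE_fpc = √((1−f)s²/n) = 1.7349795.
Ratio = √(1−f) = 0.82932945. Reduction = 100·(1 − 0.82932945) = 17.0671%.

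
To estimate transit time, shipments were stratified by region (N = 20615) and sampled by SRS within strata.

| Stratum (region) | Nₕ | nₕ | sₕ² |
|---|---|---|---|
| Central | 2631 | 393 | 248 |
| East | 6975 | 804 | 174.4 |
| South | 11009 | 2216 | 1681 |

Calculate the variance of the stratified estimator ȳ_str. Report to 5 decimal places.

0.20350

Var(ȳ_str) = Σₕ Wₕ²(1 − fₕ)sₕ²/nₕ with Wₕ = Nₕ/N, N = 20615.
Central: Wₕ = 0.12762552; term = 0.12762552²·(1 − 0.14937286)·248/393 = 0.0087432598.
East: Wₕ = 0.33834586; term = 0.33834586²·(1 − 0.11526882)·174.4/804 = 0.021969669.
South: Wₕ = 0.53402862; term = 0.53402862²·(1 − 0.20128985)·1681/2216 = 0.17278905.
Sum = 0.20350198.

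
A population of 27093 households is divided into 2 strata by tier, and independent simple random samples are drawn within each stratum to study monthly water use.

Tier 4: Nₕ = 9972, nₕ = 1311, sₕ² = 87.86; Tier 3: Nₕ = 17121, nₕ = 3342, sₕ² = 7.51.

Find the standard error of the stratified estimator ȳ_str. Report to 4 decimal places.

Var(ȳ_str) = Σₕ Wₕ²(1 − fₕ)sₕ²/nₕ with Wₕ = Nₕ/N, N = 27093.
Tier 4: Wₕ = 0.36806555; term = 0.36806555²·(1 − 0.13146811)·87.86/1311 = 0.0078854162.
Tier 3: Wₕ = 0.63193445; term = 0.63193445²·(1 − 0.19519888)·7.51/3342 = 7.2221437 × 10^-4.
Sum = 0.0086076306.
SE = √(0.0086076306) = 0.0928.

0.0928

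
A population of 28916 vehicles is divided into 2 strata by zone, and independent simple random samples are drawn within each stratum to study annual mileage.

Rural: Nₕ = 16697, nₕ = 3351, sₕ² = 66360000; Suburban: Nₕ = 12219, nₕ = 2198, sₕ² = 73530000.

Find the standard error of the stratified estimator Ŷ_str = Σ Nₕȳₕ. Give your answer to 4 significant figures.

2.917 × 10^6

Var(Ŷ_str) = Σₕ Nₕ²(1 − fₕ)sₕ²/nₕ.
Rural: 16697²·(1 − 3351/16697)·66360000/3351 = 4.4128739 × 10^12.
Suburban: 12219²·(1 − 2198/12219)·73530000/2198 = 4.0962231 × 10^12.
Sum = 8.509097 × 10^12.
SE = √(8.509097 × 10^12) = 2.917 × 10^6.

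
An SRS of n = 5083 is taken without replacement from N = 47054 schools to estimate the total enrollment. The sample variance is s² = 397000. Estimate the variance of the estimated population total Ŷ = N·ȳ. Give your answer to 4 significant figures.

Var(Ŷ) = N²·Var(ȳ) = N²·(1 − n/N)·s²/n.
f = 5083/47054 = 0.10802482; Var(ȳ) = 0.89197518·397000/5083 = 69.666367.
Var(Ŷ) = 47054² · 69.666367 = 1.5424683 × 10^11.

1.542 × 10^11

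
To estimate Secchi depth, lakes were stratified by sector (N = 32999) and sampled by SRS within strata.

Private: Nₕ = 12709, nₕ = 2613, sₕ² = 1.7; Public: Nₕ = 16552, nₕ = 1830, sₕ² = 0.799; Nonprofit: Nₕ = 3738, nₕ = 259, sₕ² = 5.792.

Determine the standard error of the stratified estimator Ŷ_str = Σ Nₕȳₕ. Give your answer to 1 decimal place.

Var(Ŷ_str) = Σₕ Nₕ²(1 − fₕ)sₕ²/nₕ.
Private: 12709²·(1 − 2613/12709)·1.7/2613 = 83477.654.
Public: 16552²·(1 − 1830/16552)·0.799/1830 = 106392.98.
Nonprofit: 3738²·(1 − 259/3738)·5.792/259 = 290818.82.
Sum = 480689.45.
SE = √(480689.45) = 693.3.

693.3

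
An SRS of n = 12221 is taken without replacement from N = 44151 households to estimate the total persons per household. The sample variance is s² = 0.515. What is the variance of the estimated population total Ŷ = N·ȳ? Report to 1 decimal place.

59407.3

Var(Ŷ) = N²·Var(ȳ) = N²·(1 − n/N)·s²/n.
f = 12221/44151 = 0.27680007; Var(ȳ) = 0.72319993·0.515/12221 = 3.0476063 × 10^-5.
Var(Ŷ) = 44151² · (3.0476063 × 10^-5) = 59407.319.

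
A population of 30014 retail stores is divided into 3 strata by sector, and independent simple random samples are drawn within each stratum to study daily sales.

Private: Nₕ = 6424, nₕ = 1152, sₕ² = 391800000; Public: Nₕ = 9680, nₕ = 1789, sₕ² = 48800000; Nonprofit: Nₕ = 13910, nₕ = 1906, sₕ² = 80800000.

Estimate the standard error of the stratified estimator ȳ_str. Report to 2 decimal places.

151.52

Var(ȳ_str) = Σₕ Wₕ²(1 − fₕ)sₕ²/nₕ with Wₕ = Nₕ/N, N = 30014.
Private: Wₕ = 0.21403345; term = 0.21403345²·(1 − 0.17932752)·391800000/1152 = 12786.307.
Public: Wₕ = 0.32251616; term = 0.32251616²·(1 − 0.18481405)·48800000/1789 = 2312.9653.
Nonprofit: Wₕ = 0.46345039; term = 0.46345039²·(1 − 0.13702372)·80800000/1906 = 7857.6707.
Sum = 22956.943.
SE = √(22956.943) = 151.52.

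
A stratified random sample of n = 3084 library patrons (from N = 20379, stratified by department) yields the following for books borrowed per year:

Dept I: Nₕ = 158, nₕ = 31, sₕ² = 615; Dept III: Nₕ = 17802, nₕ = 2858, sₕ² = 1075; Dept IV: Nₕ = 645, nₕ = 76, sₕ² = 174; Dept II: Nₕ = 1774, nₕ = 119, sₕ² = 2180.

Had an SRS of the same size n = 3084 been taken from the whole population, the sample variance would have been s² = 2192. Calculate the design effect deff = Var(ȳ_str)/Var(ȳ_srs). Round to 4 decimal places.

0.6191

Var(ȳ_str) = Σ Wₕ²(1−fₕ)sₕ²/nₕ with Wₕ = Nₕ/20379:
  Dept I: (158/20379)²·(1−31/158)·615/31 = 9.5853614 × 10^-4
  Dept III: (17802/20379)²·(1−2858/17802)·1075/2858 = 0.24094402
  Dept IV: (645/20379)²·(1−76/645)·174/76 = 0.0020232144
  Dept II: (1774/20379)²·(1−119/1774)·2180/119 = 0.12950765
  → Var(ȳ_str) = 0.37343342.
Var(ȳ_srs) = (1 − 3084/20379)·2192/3084 = 0.60320353.
deff = 0.37343342 / 0.60320353 = 0.6191.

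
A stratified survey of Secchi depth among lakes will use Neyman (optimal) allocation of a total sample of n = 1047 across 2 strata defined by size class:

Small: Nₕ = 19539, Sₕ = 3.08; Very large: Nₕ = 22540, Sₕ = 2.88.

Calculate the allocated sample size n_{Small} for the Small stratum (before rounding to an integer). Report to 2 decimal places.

503.68

Neyman allocation: nₕ = n·NₕSₕ / Σⱼ NⱼSⱼ.
Σ NⱼSⱼ = 19539·3.08 + 22540·2.88 = 125095.32.
n_{Small} = 1047·19539·3.08 / 125095.32 = 503.68.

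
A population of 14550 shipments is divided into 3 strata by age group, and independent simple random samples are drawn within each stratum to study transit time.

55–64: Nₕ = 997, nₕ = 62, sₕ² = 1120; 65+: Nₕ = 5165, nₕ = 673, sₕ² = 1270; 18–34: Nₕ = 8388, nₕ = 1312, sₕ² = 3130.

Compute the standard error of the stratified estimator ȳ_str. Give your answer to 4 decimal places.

Var(ȳ_str) = Σₕ Wₕ²(1 − fₕ)sₕ²/nₕ with Wₕ = Nₕ/N, N = 14550.
55–64: Wₕ = 0.06852234; term = 0.06852234²·(1 − 0.06218656)·1120/62 = 0.079543943.
65+: Wₕ = 0.35498282; term = 0.35498282²·(1 − 0.13030010)·1270/673 = 0.20681058.
18–34: Wₕ = 0.57649485; term = 0.57649485²·(1 − 0.15641392)·3130/1312 = 0.66885313.
Sum = 0.95520765.
SE = √(0.95520765) = 0.9773.

0.9773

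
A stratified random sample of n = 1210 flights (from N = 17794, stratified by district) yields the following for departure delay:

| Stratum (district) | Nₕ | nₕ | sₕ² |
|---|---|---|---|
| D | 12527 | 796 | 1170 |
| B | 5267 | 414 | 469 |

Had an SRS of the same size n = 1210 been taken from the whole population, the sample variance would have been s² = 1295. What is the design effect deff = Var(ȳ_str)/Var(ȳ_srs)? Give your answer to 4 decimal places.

0.7756

Var(ȳ_str) = Σ Wₕ²(1−fₕ)sₕ²/nₕ with Wₕ = Nₕ/17794:
  D: (12527/17794)²·(1−796/12527)·1170/796 = 0.68219375
  B: (5267/17794)²·(1−414/5267)·469/414 = 0.091453207
  → Var(ȳ_str) = 0.77364696.
Var(ȳ_srs) = (1 − 1210/17794)·1295/1210 = 0.99747059.
deff = 0.77364696 / 0.99747059 = 0.7756.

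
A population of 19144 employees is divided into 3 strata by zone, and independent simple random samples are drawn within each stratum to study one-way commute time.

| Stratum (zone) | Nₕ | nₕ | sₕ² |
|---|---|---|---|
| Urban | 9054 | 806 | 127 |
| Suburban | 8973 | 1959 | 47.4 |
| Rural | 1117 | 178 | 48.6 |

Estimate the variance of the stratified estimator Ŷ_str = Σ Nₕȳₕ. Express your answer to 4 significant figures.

Var(Ŷ_str) = Σₕ Nₕ²(1 − fₕ)sₕ²/nₕ.
Urban: 9054²·(1 − 806/9054)·127/806 = 1.1766785 × 10^7.
Suburban: 8973²·(1 − 1959/8973)·47.4/1959 = 1.5228157 × 10^6.
Rural: 1117²·(1 − 178/1117)·48.6/178 = 286374.95.
Sum = 1.3575976 × 10^7.

1.358 × 10^7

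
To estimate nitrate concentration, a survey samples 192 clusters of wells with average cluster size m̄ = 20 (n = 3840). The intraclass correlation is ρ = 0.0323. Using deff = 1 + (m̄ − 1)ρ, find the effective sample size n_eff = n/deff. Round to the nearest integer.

2380

deff = 1 + (20 − 1)·0.0323 = 1 + 0.6137 = 1.6137.
n_eff = 3840 / 1.6137 = 2380.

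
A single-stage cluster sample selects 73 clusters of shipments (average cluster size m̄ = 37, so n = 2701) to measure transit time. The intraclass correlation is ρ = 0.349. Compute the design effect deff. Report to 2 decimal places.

deff = 1 + (37 − 1)·0.349 = 1 + 12.564 = 13.564.

13.56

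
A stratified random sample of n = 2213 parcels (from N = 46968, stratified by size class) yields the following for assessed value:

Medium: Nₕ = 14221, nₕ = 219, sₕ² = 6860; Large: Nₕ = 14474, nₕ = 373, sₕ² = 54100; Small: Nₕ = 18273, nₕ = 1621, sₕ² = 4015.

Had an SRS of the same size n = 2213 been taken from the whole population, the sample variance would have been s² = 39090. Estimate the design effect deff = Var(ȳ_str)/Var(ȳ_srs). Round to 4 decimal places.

Var(ȳ_str) = Σ Wₕ²(1−fₕ)sₕ²/nₕ with Wₕ = Nₕ/46968:
  Medium: (14221/46968)²·(1−219/14221)·6860/219 = 2.8274574
  Large: (14474/46968)²·(1−373/14474)·54100/373 = 13.419081
  Small: (18273/46968)²·(1−1621/18273)·4015/1621 = 0.34164468
  → Var(ȳ_str) = 16.588183.
Var(ȳ_srs) = (1 − 2213/46968)·39090/2213 = 16.831536.
deff = 16.588183 / 16.831536 = 0.9855.

0.9855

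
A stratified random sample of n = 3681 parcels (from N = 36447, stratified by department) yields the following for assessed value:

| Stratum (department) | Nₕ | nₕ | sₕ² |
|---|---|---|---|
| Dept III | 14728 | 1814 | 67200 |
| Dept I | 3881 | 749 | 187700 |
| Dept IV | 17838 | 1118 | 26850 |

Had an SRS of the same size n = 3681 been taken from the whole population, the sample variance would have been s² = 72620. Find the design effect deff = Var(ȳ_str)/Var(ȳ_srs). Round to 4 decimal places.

Var(ȳ_str) = Σ Wₕ²(1−fₕ)sₕ²/nₕ with Wₕ = Nₕ/36447:
  Dept III: (14728/36447)²·(1−1814/14728)·67200/1814 = 5.3041155
  Dept I: (3881/36447)²·(1−749/3881)·187700/749 = 2.2931068
  Dept IV: (17838/36447)²·(1−1118/17838)·26850/1118 = 5.3921423
  → Var(ȳ_str) = 12.989365.
Var(ȳ_srs) = (1 − 3681/36447)·72620/3681 = 17.735852.
deff = 12.989365 / 17.735852 = 0.7324.

0.7324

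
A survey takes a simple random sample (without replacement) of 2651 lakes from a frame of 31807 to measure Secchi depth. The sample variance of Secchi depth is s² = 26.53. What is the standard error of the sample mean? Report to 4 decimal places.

Under SRS without replacement, Var(ȳ) = (1 − f)·s²/n with f = n/N = 2651/31807 = 0.08334643.
Var(ȳ) = (1 − 0.08334643)·26.53/2651 = 0.91665357·0.010007544 = 0.0091734512.
SE(ȳ) = √(0.0091734512) = 0.0958.

0.0958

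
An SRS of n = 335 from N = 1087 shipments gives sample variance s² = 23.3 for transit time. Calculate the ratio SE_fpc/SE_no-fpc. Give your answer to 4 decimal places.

0.8318

f = n/N = 335/1087 = 0.30818767.
SE_no-fpc = √(s²/n) = 0.26372758; SE_fpc = √((1−f)s²/n) = 0.21935609.
Ratio = √(1−f) = 0.83175256.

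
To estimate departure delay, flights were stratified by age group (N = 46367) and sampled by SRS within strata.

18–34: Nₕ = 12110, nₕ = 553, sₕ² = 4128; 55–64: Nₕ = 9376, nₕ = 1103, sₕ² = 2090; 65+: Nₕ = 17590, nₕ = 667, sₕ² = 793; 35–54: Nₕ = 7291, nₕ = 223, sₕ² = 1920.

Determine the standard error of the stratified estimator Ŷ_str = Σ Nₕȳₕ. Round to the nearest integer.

Var(Ŷ_str) = Σₕ Nₕ²(1 − fₕ)sₕ²/nₕ.
18–34: 12110²·(1 − 553/12110)·4128/553 = 1.0447294 × 10^9.
55–64: 9376²·(1 − 1103/9376)·2090/1103 = 1.4697768 × 10^8.
65+: 17590²·(1 − 667/17590)·793/667 = 3.5390814 × 10^8.
35–54: 7291²·(1 − 223/7291)·1920/223 = 4.4369037 × 10^8.
Sum = 1.9893056 × 10^9.
SE = √(1.9893056 × 10^9) = 44602.

44602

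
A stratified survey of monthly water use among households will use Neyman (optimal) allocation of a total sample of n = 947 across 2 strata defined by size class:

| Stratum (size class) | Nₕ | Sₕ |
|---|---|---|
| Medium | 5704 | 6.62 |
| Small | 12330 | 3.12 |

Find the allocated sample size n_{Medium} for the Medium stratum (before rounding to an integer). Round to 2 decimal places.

469.10

Neyman allocation: nₕ = n·NₕSₕ / Σⱼ NⱼSⱼ.
Σ NⱼSⱼ = 5704·6.62 + 12330·3.12 = 76230.08.
n_{Medium} = 947·5704·6.62 / 76230.08 = 469.10.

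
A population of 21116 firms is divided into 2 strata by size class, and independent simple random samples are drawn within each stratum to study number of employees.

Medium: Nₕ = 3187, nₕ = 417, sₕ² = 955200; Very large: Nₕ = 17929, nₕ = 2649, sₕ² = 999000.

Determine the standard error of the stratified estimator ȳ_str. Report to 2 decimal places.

16.65

Var(ȳ_str) = Σₕ Wₕ²(1 − fₕ)sₕ²/nₕ with Wₕ = Nₕ/N, N = 21116.
Medium: Wₕ = 0.15092821; term = 0.15092821²·(1 − 0.13084405)·955200/417 = 45.352036.
Very large: Wₕ = 0.84907179; term = 0.84907179²·(1 − 0.14774946)·999000/2649 = 231.70726.
Sum = 277.0593.
SE = √(277.0593) = 16.65.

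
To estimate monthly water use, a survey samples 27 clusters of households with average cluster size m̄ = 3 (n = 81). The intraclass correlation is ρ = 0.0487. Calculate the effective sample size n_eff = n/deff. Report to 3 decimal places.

deff = 1 + (3 − 1)·0.0487 = 1 + 0.0974 = 1.0974.
n_eff = 81 / 1.0974 = 73.811.

73.811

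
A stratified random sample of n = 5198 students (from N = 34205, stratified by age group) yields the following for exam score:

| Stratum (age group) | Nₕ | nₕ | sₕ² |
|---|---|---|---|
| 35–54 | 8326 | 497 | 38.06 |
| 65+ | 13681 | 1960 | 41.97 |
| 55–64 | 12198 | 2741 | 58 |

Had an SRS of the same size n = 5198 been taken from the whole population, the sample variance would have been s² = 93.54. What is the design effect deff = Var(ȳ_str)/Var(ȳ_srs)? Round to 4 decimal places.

0.6086

Var(ȳ_str) = Σ Wₕ²(1−fₕ)sₕ²/nₕ with Wₕ = Nₕ/34205:
  35–54: (8326/34205)²·(1−497/8326)·38.06/497 = 0.0042665408
  65+: (13681/34205)²·(1−1960/13681)·41.97/1960 = 0.0029348521
  55–64: (12198/34205)²·(1−2741/12198)·58/2741 = 0.0020863242
  → Var(ȳ_str) = 0.0092877171.
Var(ȳ_srs) = (1 − 5198/34205)·93.54/5198 = 0.015260695.
deff = 0.0092877171 / 0.015260695 = 0.6086.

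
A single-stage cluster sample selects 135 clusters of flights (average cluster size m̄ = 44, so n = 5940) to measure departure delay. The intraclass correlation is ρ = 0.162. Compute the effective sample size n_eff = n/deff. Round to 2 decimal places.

deff = 1 + (44 − 1)·0.162 = 1 + 6.966 = 7.966.
n_eff = 5940 / 7.966 = 745.67.

745.67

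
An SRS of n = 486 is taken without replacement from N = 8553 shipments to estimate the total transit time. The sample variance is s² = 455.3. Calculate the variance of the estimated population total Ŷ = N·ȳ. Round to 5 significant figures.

Var(Ŷ) = N²·Var(ȳ) = N²·(1 − n/N)·s²/n.
f = 486/8553 = 0.05682217; Var(ȳ) = 0.94317783·455.3/486 = 0.88359849.
Var(Ŷ) = 8553² · 0.88359849 = 6.4638595 × 10^7.

6.4639 × 10^7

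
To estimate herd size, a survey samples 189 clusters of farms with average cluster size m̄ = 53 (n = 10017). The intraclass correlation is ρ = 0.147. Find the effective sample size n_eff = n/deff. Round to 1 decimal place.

1158.8

deff = 1 + (53 − 1)·0.147 = 1 + 7.644 = 8.644.
n_eff = 10017 / 8.644 = 1158.8.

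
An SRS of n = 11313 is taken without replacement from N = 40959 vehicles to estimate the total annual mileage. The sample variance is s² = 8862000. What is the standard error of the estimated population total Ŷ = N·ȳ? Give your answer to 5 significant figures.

975290

Var(Ŷ) = N²·Var(ȳ) = N²·(1 − n/N)·s²/n.
f = 11313/40959 = 0.27620303; Var(ȳ) = 0.72379697·8862000/11313 = 566.98389.
Var(Ŷ) = 40959² · 566.98389 = 9.5119467 × 10^11.
SE(Ŷ) = √(9.5119467 × 10^11) = 975290.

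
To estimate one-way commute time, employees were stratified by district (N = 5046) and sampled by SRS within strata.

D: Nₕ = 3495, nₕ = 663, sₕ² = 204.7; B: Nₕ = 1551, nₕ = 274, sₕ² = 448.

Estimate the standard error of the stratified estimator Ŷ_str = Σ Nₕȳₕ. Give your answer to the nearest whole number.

Var(Ŷ_str) = Σₕ Nₕ²(1 − fₕ)sₕ²/nₕ.
D: 3495²·(1 − 663/3495)·204.7/663 = 3.0559394 × 10^6.
B: 1551²·(1 − 274/1551)·448/274 = 3.2383974 × 10^6.
Sum = 6.2943368 × 10^6.
SE = √(6.2943368 × 10^6) = 2509.

2509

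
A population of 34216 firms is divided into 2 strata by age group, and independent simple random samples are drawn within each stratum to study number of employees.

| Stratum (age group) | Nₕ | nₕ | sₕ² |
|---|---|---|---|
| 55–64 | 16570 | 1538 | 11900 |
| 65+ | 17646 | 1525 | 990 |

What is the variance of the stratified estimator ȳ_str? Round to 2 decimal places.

Var(ȳ_str) = Σₕ Wₕ²(1 − fₕ)sₕ²/nₕ with Wₕ = Nₕ/N, N = 34216.
55–64: Wₕ = 0.48427636; term = 0.48427636²·(1 − 0.09281835)·11900/1538 = 1.6461577.
65+: Wₕ = 0.51572364; term = 0.51572364²·(1 − 0.08642185)·990/1525 = 0.1577412.
Sum = 1.8038989.

1.80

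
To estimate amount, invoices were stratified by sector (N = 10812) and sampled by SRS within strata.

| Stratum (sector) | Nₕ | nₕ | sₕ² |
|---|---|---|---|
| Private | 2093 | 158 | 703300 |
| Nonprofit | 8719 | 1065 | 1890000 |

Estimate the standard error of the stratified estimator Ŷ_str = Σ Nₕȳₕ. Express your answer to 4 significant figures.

369400

Var(Ŷ_str) = Σₕ Nₕ²(1 − fₕ)sₕ²/nₕ.
Private: 2093²·(1 − 158/2093)·703300/158 = 1.8027426 × 10^10.
Nonprofit: 8719²·(1 − 1065/8719)·1890000/1065 = 1.1843153 × 10^11.
Sum = 1.3645896 × 10^11.
SE = √(1.3645896 × 10^11) = 369400.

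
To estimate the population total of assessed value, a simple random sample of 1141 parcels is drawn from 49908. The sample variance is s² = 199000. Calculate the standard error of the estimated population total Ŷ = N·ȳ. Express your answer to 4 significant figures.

Var(Ŷ) = N²·Var(ȳ) = N²·(1 − n/N)·s²/n.
f = 1141/49908 = 0.02286207; Var(ȳ) = 0.97713793·199000/1141 = 170.42108.
Var(Ŷ) = 49908² · 170.42108 = 4.2448627 × 10^11.
SE(Ŷ) = √(4.2448627 × 10^11) = 651500.

651500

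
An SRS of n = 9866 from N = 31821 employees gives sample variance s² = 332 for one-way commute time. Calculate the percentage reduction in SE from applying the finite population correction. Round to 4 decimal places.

16.9366

f = n/N = 9866/31821 = 0.31004682.
SE_no-fpc = √(s²/n) = 0.18344188; SE_fpc = √((1−f)s²/n) = 0.1523731.
Ratio = √(1−f) = 0.83063420. Reduction = 100·(1 − 0.83063420) = 16.9366%.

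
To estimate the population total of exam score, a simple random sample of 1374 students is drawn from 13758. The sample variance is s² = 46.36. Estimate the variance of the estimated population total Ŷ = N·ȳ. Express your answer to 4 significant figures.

Var(Ŷ) = N²·Var(ȳ) = N²·(1 − n/N)·s²/n.
f = 1374/13758 = 0.09986917; Var(ȳ) = 0.90013083·46.36/1374 = 0.030371227.
Var(Ŷ) = 13758² · 0.030371227 = 5.7487437 × 10^6.

5.749 × 10^6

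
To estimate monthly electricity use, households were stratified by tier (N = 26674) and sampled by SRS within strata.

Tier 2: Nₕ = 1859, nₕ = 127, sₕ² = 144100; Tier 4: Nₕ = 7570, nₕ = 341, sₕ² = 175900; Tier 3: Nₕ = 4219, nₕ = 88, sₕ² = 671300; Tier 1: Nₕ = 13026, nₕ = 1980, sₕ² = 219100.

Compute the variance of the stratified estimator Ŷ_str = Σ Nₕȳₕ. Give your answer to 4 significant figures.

Var(Ŷ_str) = Σₕ Nₕ²(1 − fₕ)sₕ²/nₕ.
Tier 2: 1859²·(1 − 127/1859)·144100/127 = 3.6533185 × 10^9.
Tier 4: 7570²·(1 − 341/7570)·175900/341 = 2.8228355 × 10^10.
Tier 3: 4219²·(1 − 88/4219)·671300/88 = 1.3295317 × 10^11.
Tier 1: 13026²·(1 − 1980/13026)·219100/1980 = 1.5921842 × 10^10.
Sum = 1.8075669 × 10^11.

1.808 × 10^11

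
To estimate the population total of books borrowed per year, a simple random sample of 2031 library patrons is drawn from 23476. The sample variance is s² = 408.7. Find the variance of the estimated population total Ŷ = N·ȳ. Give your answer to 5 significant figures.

1.0131 × 10^8

Var(Ŷ) = N²·Var(ȳ) = N²·(1 − n/N)·s²/n.
f = 2031/23476 = 0.08651389; Var(ȳ) = 0.91348611·408.7/2031 = 0.18382165.
Var(Ŷ) = 23476² · 0.18382165 = 1.0130826 × 10^8.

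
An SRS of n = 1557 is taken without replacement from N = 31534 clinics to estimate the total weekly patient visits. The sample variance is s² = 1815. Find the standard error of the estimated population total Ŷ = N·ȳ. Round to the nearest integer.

33195

Var(Ŷ) = N²·Var(ȳ) = N²·(1 − n/N)·s²/n.
f = 1557/31534 = 0.04937528; Var(ȳ) = 0.95062472·1815/1557 = 1.1081464.
Var(Ŷ) = 31534² · 1.1081464 = 1.1019332 × 10^9.
SE(Ŷ) = √(1.1019332 × 10^9) = 33195.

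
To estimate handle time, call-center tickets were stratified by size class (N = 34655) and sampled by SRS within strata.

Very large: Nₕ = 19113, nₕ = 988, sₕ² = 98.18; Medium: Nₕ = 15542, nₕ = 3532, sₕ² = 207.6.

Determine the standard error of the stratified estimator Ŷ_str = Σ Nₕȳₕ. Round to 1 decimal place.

6737.7

Var(Ŷ_str) = Σₕ Nₕ²(1 − fₕ)sₕ²/nₕ.
Very large: 19113²·(1 − 988/19113)·98.18/988 = 3.4424921 × 10^7.
Medium: 15542²·(1 − 3532/15542)·207.6/3532 = 1.0971261 × 10^7.
Sum = 4.5396182 × 10^7.
SE = √(4.5396182 × 10^7) = 6737.7.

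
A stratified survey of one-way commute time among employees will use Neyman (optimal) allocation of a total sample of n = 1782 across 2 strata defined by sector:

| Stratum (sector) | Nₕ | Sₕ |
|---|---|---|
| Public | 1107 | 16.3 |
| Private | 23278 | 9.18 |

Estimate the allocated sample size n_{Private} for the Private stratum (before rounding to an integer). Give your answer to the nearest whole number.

Neyman allocation: nₕ = n·NₕSₕ / Σⱼ NⱼSⱼ.
Σ NⱼSⱼ = 1107·16.3 + 23278·9.18 = 231736.14.
n_{Private} = 1782·23278·9.18 / 231736.14 = 1643.

1643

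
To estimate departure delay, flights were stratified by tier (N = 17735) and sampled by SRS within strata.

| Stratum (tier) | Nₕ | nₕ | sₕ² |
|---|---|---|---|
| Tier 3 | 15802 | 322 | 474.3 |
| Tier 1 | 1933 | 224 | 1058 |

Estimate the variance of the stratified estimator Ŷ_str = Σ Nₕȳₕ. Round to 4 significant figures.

3.759 × 10^8

Var(Ŷ_str) = Σₕ Nₕ²(1 − fₕ)sₕ²/nₕ.
Tier 3: 15802²·(1 − 322/15802)·474.3/322 = 3.6031328 × 10^8.
Tier 1: 1933²·(1 − 224/1933)·1058/224 = 1.5603124 × 10^7.
Sum = 3.759164 × 10^8.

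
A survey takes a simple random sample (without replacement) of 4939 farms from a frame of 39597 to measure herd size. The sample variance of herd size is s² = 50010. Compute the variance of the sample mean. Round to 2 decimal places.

8.86

Under SRS without replacement, Var(ȳ) = (1 − f)·s²/n with f = n/N = 4939/39597 = 0.12473167.
Var(ȳ) = (1 − 0.12473167)·50010/4939 = 0.87526833·10.125531 = 8.862557.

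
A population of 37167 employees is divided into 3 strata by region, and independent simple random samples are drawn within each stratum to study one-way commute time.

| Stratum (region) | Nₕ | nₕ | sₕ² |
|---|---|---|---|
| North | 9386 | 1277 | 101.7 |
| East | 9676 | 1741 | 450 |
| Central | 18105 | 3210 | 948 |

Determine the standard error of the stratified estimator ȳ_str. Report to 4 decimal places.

0.2764

Var(ȳ_str) = Σₕ Wₕ²(1 − fₕ)sₕ²/nₕ with Wₕ = Nₕ/N, N = 37167.
North: Wₕ = 0.25253585; term = 0.25253585²·(1 − 0.13605370)·101.7/1277 = 0.0043879623.
East: Wₕ = 0.26033847; term = 0.26033847²·(1 − 0.17992972)·450/1741 = 0.014366187.
Central: Wₕ = 0.48712568; term = 0.48712568²·(1 − 0.17729909)·948/3210 = 0.057653719.
Sum = 0.076407868.
SE = √(0.076407868) = 0.2764.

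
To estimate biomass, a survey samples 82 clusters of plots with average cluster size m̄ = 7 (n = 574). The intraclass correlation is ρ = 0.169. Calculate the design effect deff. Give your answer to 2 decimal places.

2.01

deff = 1 + (7 − 1)·0.169 = 1 + 1.014 = 2.014.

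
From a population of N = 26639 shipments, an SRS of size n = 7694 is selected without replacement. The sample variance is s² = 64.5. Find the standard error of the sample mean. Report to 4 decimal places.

Under SRS without replacement, Var(ȳ) = (1 − f)·s²/n with f = n/N = 7694/26639 = 0.28882466.
Var(ȳ) = (1 − 0.28882466)·64.5/7694 = 0.71117534·0.0083831557 = 0.0059618936.
SE(ȳ) = √(0.0059618936) = 0.0772.

0.0772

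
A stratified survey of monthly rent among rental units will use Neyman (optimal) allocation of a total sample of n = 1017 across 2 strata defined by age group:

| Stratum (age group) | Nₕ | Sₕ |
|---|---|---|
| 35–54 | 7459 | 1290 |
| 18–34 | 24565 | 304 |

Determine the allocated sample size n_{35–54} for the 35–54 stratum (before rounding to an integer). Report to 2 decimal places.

572.60

Neyman allocation: nₕ = n·NₕSₕ / Σⱼ NⱼSⱼ.
Σ NⱼSⱼ = 7459·1290 + 24565·304 = 1.708987 × 10^7.
n_{35–54} = 1017·7459·1290 / (1.708987 × 10^7) = 572.60.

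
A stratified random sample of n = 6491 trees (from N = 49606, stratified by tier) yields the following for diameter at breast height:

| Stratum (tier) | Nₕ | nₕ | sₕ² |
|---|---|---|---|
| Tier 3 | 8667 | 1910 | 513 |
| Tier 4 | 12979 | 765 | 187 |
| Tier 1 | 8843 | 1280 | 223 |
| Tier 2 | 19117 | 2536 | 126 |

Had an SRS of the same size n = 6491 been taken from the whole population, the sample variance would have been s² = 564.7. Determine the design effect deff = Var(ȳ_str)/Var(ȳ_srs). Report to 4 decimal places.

0.4401

Var(ȳ_str) = Σ Wₕ²(1−fₕ)sₕ²/nₕ with Wₕ = Nₕ/49606:
  Tier 3: (8667/49606)²·(1−1910/8667)·513/1910 = 0.0063920225
  Tier 4: (12979/49606)²·(1−765/12979)·187/765 = 0.015747474
  Tier 1: (8843/49606)²·(1−1280/8843)·223/1280 = 0.0047350024
  Tier 2: (19117/49606)²·(1−2536/19117)·126/2536 = 0.0064000496
  → Var(ȳ_str) = 0.033274549.
Var(ȳ_srs) = (1 − 6491/49606)·564.7/6491 = 0.075613677.
deff = 0.033274549 / 0.075613677 = 0.4401.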